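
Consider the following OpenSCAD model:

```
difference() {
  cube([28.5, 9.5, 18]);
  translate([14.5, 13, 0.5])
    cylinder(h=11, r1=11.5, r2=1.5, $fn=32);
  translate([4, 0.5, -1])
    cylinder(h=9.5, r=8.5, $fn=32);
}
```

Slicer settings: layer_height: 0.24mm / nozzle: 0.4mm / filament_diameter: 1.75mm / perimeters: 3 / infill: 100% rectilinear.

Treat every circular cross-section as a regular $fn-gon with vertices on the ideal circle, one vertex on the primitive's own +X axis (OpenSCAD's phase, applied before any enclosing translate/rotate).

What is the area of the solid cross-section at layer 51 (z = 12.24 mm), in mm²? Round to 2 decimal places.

At z = 12.24 mm: the cube (footprint 28.5×9.5) is included at this height (area 270.75 mm²); the cone at (14.5, 13) is absent (z outside [0.5, 11.5]); the cylinder at (4, 0.5) does not reach this height (z outside [-1, 8.5]); Subtracting the remaining from the first: none of the subtracted shapes is present at this height, so the 28.5×9.5 cube is unchanged — area = 270.75 mm². Overall, the cross-section is a single solid region. Net area = 270.75 mm².

270.75 mm²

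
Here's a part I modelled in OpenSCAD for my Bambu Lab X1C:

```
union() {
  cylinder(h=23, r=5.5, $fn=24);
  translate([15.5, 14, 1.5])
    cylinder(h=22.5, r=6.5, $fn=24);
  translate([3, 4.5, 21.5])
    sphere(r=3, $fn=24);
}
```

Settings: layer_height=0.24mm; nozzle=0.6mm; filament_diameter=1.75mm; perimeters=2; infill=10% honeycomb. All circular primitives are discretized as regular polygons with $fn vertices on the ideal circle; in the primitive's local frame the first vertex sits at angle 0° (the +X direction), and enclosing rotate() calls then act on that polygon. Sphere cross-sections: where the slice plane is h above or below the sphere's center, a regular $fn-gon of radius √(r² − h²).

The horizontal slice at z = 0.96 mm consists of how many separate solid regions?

At z = 0.96 mm: the r=5.5 cylinder gives a regular 24-gon of circumradius 5.5 (constant along its height); the cylinder at (15.5, 14) is not intersected at this z (z outside [1.5, 24]); the sphere at (3, 4.5) is absent (|z−center|=20.540 > r=3); Combining (union): only the r=5.5 cylinder is present, so the union is just that shape — 1 connected region. The result has 1 disconnected region.

1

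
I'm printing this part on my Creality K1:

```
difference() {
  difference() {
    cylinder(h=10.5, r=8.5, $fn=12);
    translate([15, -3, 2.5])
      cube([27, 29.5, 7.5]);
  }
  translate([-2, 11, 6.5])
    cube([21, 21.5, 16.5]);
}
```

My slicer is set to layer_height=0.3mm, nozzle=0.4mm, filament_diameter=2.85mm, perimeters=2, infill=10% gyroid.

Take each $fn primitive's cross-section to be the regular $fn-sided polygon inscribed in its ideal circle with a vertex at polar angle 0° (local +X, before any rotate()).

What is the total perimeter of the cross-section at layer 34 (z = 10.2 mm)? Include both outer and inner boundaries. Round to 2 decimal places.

52.80 mm

At z = 10.2 mm: the r=8.5 cylinder contributes a regular 12-gon of circumradius 8.5 (perimeter = 2·12·8.500·sin(180°/12) = 52.80 mm); the cube at (15, -3) is not intersected at this z (z outside [2.5, 10]); After the difference (first − rest): none of the subtracted shapes is present at this height, so the r=8.5 cylinder is unchanged — boundary = 52.80 mm; the cube at (-2, 11) is present — its section is the full 21×21.5 rectangle (perimeter 85.00 mm); Subtracting the remaining from the first: starting from the result so far, the 21×21.5 cube at (-2, 11) misses the remaining region (no effect) — boundary = 52.80 mm. Overall, the cross-section is a single solid region. Total boundary length (outer) = 52.80 mm.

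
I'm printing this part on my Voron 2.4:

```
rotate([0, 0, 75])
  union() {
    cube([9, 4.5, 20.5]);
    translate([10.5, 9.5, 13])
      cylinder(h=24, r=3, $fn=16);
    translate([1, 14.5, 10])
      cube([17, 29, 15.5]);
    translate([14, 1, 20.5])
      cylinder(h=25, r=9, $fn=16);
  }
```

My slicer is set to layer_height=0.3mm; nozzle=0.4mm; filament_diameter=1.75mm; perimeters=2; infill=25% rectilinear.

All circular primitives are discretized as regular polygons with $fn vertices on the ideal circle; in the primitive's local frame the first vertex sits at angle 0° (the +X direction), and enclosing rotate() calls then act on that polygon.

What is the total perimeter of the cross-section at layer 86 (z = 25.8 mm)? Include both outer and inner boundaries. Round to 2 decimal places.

61.29 mm

At z = 25.8 mm: the cube is absent (z outside [0, 20.5]); the r=3 cylinder at (10.5, 9.5) gives a regular 16-gon of circumradius 3 (constant along its height) (perimeter = 2·16·3.000·sin(180°/16) = 18.73 mm); the cube at (1, 14.5) does not reach this height (z outside [10, 25.5]); the r=9 cylinder at (14, 1) contributes a regular 16-gon of circumradius 9 (perimeter = 2·16·9.000·sin(180°/16) = 56.19 mm); Merging all regions: the regions partially overlap (shared area 10.95 mm²), so the edge portions inside another operand are dropped and the merged outline is re-measured after clipping — boundary = 61.29 mm; (whole slice rotated 75° about Z — lengths, areas and connectivity unchanged). Overall, the cross-section is a single solid region. Total boundary length (outer) = 61.29 mm.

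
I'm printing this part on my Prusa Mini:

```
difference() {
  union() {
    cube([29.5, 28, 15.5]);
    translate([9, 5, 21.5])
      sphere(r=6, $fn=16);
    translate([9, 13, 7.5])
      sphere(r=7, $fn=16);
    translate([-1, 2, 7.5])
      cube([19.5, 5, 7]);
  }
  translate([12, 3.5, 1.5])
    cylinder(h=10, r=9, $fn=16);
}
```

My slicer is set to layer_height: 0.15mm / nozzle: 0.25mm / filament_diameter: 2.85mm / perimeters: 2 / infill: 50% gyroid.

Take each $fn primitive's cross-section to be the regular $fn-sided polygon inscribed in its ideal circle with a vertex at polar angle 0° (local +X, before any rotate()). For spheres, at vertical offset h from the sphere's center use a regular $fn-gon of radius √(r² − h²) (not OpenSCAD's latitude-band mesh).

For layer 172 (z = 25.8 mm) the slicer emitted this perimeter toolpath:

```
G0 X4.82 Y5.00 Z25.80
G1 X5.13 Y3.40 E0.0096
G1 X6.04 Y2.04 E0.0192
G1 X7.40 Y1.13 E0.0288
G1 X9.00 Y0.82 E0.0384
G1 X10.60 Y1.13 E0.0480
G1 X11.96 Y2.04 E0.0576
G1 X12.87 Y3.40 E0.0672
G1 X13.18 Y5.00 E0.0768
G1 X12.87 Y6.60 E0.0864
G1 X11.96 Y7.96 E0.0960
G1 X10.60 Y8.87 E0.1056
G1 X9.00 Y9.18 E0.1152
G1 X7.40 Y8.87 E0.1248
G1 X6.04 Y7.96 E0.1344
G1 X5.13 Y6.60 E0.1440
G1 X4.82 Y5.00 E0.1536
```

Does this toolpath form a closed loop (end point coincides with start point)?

Start point (G0): (4.82, 5.00). End point (last G1): the path returns to the start — closed.

yes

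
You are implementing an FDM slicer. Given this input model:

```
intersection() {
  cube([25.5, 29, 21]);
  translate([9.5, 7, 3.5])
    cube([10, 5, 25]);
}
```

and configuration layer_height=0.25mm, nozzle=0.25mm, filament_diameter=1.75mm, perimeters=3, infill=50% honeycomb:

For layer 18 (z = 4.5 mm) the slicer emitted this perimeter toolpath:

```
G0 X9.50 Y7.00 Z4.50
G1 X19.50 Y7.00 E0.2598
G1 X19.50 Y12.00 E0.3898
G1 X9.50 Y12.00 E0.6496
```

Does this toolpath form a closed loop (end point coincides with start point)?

Start point (G0): (9.50, 7.00). End point (last G1): the path does not return to the start — open.

no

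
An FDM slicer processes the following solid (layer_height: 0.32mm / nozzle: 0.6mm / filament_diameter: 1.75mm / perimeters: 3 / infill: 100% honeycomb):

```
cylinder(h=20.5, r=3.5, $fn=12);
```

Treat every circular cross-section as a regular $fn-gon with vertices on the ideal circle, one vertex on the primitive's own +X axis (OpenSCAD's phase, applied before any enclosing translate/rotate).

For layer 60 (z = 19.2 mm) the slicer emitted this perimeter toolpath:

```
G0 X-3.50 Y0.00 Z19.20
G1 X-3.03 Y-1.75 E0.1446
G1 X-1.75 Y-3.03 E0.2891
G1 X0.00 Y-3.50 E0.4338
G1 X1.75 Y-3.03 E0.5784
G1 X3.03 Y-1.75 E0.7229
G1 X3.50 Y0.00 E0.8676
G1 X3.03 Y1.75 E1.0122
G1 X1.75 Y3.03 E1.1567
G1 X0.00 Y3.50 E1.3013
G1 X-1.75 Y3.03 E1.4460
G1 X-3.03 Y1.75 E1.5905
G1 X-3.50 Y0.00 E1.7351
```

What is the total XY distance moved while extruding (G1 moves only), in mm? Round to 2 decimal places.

Sum the Euclidean lengths of each G1 segment: total = 21.74 mm.

21.74 mm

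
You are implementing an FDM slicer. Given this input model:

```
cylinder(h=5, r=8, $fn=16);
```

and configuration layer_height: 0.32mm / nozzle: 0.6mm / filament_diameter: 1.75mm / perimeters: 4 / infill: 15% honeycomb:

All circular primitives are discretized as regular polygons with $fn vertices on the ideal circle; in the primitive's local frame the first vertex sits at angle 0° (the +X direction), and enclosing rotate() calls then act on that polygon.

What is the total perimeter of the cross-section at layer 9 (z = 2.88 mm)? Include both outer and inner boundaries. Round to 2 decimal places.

At z = 2.88 mm: the r=8 cylinder contributes a regular 16-gon of circumradius 8 (perimeter = 2·16·8.000·sin(180°/16) = 49.94 mm). Overall, the cross-section is a single solid region. Total boundary length (outer) = 49.94 mm.

49.94 mm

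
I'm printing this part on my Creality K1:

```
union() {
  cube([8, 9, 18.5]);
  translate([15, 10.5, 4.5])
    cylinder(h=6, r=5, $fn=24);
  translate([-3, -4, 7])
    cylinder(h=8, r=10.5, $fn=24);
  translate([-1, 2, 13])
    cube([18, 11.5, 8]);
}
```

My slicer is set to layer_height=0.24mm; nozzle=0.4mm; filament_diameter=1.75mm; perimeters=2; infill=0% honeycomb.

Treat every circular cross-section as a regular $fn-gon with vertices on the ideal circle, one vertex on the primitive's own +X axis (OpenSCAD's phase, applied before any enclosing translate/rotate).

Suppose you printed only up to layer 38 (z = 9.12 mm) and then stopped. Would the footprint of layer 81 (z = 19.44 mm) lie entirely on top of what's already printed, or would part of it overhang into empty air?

Compare the two slices. At z = 9.12: the cube (footprint 8×9) is included at this height (area 72.00 mm²); the cylinder at (15, 10.5): section is a regular 24-gon, circumradius r=5 (area = (24/2)·5.000²·sin(360°/24) = 77.65 mm²); the r=10.5 cylinder at (-3, -4) contributes a regular 24-gon of circumradius 10.5 (area = (24/2)·10.500²·sin(360°/24) = 342.42 mm²); the cube at (-1, 2) does not reach this height (z outside [13, 21]); Merging all regions: the regions partially overlap — summed areas 492.06 mm² minus the doubly-counted overlap 25.99 mm² gives 466.07 mm² — area = 466.07 mm². At z = 19.44: the cube is absent (z outside [0, 18.5]); the cylinder at (15, 10.5) does not reach this height (z outside [4.5, 10.5]); the cylinder at (-3, -4) does not reach this height (z outside [7, 15]); the cube at (-1, 2) (footprint 18×11.5) is included at this height (area 207.00 mm²); Taking the union: only the 18×11.5 cube at (-1, 2) is present, so the union is just that shape — area = 207.00 mm². Checking containment: at z = 19.44 the cross-section extends beyond the z = 9.12 cross-section by about 97.81 mm².

part overhangs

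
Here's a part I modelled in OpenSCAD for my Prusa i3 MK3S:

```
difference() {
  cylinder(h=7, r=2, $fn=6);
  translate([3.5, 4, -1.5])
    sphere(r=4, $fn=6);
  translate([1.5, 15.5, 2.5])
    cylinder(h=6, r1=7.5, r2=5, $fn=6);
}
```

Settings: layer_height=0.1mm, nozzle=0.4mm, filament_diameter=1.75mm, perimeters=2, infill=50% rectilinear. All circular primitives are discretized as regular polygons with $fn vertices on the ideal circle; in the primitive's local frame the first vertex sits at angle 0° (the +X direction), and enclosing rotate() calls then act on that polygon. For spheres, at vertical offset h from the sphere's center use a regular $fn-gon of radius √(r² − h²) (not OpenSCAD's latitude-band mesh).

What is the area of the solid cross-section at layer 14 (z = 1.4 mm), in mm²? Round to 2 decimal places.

10.39 mm²

At z = 1.4 mm: the r=2 cylinder contributes a regular 6-gon of circumradius 2 (area = (6/2)·2.000²·sin(360°/6) = 10.39 mm²); the r=4 sphere at (3.5, 4) contributes a regular 6-gon of circumradius √(4²−2.9²) = 2.755 (area = (6/2)·2.755²·sin(360°/6) = 19.72 mm²); the cone at (1.5, 15.5) is absent (z outside [2.5, 8.5]); Subtracting the remaining from the first: starting from the r=2 cylinder (10.39 mm²), the r=4 sphere at (3.5, 4) misses the remaining region (no effect) — area = 10.39 mm². Overall, the cross-section is a single solid region. Net area = 10.39 mm².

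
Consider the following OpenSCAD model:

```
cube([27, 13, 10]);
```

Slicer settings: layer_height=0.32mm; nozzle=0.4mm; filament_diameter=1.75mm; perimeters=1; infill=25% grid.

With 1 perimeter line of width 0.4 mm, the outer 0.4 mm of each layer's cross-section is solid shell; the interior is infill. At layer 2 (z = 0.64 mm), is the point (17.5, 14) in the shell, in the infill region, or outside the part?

At z = 0.64 mm: the 27×13 cube contributes its full rectangle. Overall, the cross-section is a single solid region. The nearest boundary edge runs (27.00, 13.00)→(0.00, 13.00); distance from the point to it = 1.00 mm. The point is not inside any of the regions above, so it lies outside the cross-section (1.00 mm from the nearest boundary).

outside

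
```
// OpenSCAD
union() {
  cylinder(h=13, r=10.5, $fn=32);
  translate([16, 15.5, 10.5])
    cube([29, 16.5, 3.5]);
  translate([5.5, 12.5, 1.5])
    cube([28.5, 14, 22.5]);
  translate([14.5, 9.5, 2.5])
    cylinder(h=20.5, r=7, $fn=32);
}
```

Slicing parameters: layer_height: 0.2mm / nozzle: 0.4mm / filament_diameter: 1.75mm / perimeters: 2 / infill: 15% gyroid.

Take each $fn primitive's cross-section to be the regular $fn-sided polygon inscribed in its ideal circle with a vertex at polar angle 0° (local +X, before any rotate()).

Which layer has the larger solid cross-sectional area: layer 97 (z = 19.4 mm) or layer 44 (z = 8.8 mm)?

Layer 97 (z = 19.4): the cylinder does not reach this height (z outside [0, 13]); the cube at (16, 15.5) is absent (z outside [10.5, 14]); the 28.5×14 cube at (5.5, 12.5) contributes its full rectangle (area 399.00 mm²); the r=7 cylinder at (14.5, 9.5) gives a regular 32-gon of circumradius 7 (constant along its height) (area = (32/2)·7.000²·sin(360°/32) = 152.95 mm²); Combining (union): the regions partially overlap — summed areas 551.95 mm² minus the doubly-counted overlap 35.93 mm² gives 516.02 mm² — area = 516.02 mm². So its area = 516.02 mm². Layer 44 (z = 8.8): the cylinder: section is a regular 32-gon, circumradius r=10.5 (area = (32/2)·10.500²·sin(360°/32) = 344.14 mm²); the cube at (16, 15.5) is not intersected at this z (z outside [10.5, 14]); the cube at (5.5, 12.5) (footprint 28.5×14) is included at this height (area 399.00 mm²); the cylinder at (14.5, 9.5): section is a regular 32-gon, circumradius r=7 (area = (32/2)·7.000²·sin(360°/32) = 152.95 mm²); Merging all regions: the regions partially overlap — summed areas 896.09 mm² minus the doubly-counted overlap 36.07 mm² gives 860.02 mm² — area = 860.02 mm². So its area = 860.02 mm². Layer 44 is larger (860.02 vs 516.02 mm²).

layer 44 (z = 8.8 mm)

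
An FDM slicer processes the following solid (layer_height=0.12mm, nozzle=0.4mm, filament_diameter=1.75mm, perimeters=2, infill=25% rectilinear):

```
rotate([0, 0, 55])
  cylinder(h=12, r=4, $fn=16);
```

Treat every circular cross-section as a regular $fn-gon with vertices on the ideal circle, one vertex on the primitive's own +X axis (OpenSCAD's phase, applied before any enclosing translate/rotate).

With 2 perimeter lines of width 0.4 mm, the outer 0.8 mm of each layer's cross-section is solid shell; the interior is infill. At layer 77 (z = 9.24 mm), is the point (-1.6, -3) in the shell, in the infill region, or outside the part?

At z = 9.24 mm: the r=4 cylinder gives a regular 16-gon of circumradius 4 (constant along its height); (whole slice rotated 55° about Z — lengths, areas and connectivity unchanged). Overall, the cross-section is a single solid region. Undo the 55° rotation: the query point maps to (-3.375, -0.410) in the un-rotated model frame. The nearest boundary edge runs (-4.00, 0.00)→(-3.70, -1.53); distance from the point to it = 0.53 mm. The point is inside the cross-section, 0.53 mm from the nearest boundary — within the 0.8 mm shell band (2 × 0.4).

shell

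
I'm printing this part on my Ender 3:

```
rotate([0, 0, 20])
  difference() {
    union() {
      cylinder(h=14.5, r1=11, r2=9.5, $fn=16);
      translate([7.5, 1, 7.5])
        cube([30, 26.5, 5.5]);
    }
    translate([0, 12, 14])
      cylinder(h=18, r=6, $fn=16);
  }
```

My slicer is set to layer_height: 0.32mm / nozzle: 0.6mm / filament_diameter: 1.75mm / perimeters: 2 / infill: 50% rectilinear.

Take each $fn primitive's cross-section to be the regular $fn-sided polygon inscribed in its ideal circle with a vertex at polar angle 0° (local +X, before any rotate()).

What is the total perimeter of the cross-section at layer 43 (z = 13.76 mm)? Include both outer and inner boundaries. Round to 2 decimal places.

59.79 mm

At z = 13.76 mm: the cone contributes a regular 16-gon of circumradius 9.577 (interpolated between r1=11 and r2=9.5 at t=0.949) (perimeter = 2·16·9.577·sin(180°/16) = 59.79 mm); the cube at (7.5, 1) is not intersected at this z (z outside [7.5, 13]); Merging all regions: only the cone is present, so the union is just that shape — boundary = 59.79 mm; the cylinder at (0, 12) is not intersected at this z (z outside [14, 32]); Subtracting the remaining from the first: none of the subtracted shapes is present at this height, so that combined region is unchanged — boundary = 59.79 mm; (rotated 20° about Z; rotation is an isometry so areas/perimeters/island counts are preserved). Overall, the cross-section is a single solid region. Total boundary length (outer) = 59.79 mm.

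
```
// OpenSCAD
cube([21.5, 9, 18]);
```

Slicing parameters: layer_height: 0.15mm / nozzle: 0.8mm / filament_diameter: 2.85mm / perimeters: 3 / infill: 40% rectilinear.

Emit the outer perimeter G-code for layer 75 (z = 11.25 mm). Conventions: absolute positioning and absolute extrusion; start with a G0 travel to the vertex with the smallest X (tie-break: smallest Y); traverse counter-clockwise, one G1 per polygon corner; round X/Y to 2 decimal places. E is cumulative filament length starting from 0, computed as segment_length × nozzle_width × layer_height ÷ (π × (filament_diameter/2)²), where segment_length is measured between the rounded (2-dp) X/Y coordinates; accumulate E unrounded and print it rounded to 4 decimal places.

At z = 11.25 mm: the cube is present — its section is the full 21.5×9 rectangle. The outline is a single polygon with 4 vertices. Extrusion per mm of travel: 0.8 × 0.15 / (π × 1.425²) = 0.018811. Accumulating E over each segment gives final E = 1.1474.

G0 X0.00 Y0.00 Z11.25
G1 X21.50 Y0.00 E0.4044
G1 X21.50 Y9.00 E0.5737
G1 X0.00 Y9.00 E0.9781
G1 X0.00 Y0.00 E1.1474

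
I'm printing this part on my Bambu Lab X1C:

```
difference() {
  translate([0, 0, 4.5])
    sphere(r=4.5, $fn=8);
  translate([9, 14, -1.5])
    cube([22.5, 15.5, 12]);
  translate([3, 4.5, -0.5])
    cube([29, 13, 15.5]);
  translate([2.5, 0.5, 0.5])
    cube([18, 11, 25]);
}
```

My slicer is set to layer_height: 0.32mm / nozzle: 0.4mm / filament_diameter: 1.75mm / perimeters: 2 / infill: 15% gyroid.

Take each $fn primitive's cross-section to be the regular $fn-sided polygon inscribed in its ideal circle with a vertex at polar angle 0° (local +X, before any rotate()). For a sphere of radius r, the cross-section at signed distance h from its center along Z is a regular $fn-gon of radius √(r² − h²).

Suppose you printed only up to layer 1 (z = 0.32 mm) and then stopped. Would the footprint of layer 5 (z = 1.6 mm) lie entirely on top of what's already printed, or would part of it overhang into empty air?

Compare the two slices. At z = 0.32: the r=4.5 sphere contributes a regular 8-gon of circumradius √(4.5²−4.18²) = 1.667 (area = (8/2)·1.667²·sin(360°/8) = 7.86 mm²); the 22.5×15.5 cube at (9, 14) contributes its full rectangle (area 348.75 mm²); the cube at (3, 4.5) is present — its section is the full 29×13 rectangle (area 377.00 mm²); the cube at (2.5, 0.5) does not reach this height (z outside [0.5, 25.5]); Subtracting the remaining from the first: starting from the r=4.5 sphere (7.86 mm²), the 22.5×15.5 cube at (9, 14) misses the remaining region (no effect); the 29×13 cube at (3, 4.5) misses the remaining region (no effect) — area = 7.86 mm². At z = 1.6: the sphere: section is a regular 8-gon, circumradius = √(r²−h²) = √(4.5²−2.9²) = 3.441 (area = (8/2)·3.441²·sin(360°/8) = 33.49 mm²); the cube at (9, 14) (footprint 22.5×15.5) is included at this height (area 348.75 mm²); the 29×13 cube at (3, 4.5) contributes its full rectangle (area 377.00 mm²); the cube at (2.5, 0.5) (footprint 18×11) is included at this height (area 198.00 mm²); After the difference (first − rest): starting from the r=4.5 sphere (33.49 mm²), the 22.5×15.5 cube at (9, 14) misses the remaining region (no effect); the 29×13 cube at (3, 4.5) misses the remaining region (no effect); the 18×11 cube at (2.5, 0.5) partially overlaps it — only the 0.65 mm² overlap (of its 198.00 mm²) is removed, clipping the outline — area = 32.84 mm². Checking containment: at z = 1.6 the cross-section extends beyond the z = 0.32 cross-section by about 24.98 mm².

part overhangs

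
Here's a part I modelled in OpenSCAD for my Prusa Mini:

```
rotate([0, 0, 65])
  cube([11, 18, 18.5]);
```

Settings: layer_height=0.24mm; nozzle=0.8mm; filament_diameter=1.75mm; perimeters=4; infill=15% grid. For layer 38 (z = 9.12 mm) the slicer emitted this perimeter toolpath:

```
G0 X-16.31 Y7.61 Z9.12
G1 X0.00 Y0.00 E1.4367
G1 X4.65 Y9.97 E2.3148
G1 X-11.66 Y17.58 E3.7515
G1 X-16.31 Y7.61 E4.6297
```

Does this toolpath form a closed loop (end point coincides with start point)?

Start point (G0): (-16.31, 7.61). End point (last G1): the path returns to the start — closed.

yes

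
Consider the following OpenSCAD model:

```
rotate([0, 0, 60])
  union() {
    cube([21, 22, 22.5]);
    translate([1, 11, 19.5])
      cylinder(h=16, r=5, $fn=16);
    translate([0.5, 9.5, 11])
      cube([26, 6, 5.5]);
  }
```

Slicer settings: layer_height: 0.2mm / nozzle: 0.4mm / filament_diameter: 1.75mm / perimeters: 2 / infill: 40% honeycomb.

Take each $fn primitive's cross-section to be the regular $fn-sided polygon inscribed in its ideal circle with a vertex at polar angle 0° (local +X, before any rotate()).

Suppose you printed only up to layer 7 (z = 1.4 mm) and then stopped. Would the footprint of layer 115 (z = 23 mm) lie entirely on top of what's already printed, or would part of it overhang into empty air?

part overhangs

Compare the two slices. At z = 1.4: the 21×22 cube contributes its full rectangle (area 462.00 mm²); the cylinder at (1, 11) is not intersected at this z (z outside [19.5, 35.5]); the cube at (0.5, 9.5) is absent (z outside [11, 16.5]); Taking the union: only the 21×22 cube is present, so the union is just that shape — area = 462.00 mm²; (whole slice rotated 60° about Z — lengths, areas and connectivity unchanged). At z = 23: the cube does not reach this height (z outside [0, 22.5]); the cylinder at (1, 11): section is a regular 16-gon, circumradius r=5 (area = (16/2)·5.000²·sin(360°/16) = 76.54 mm²); the cube at (0.5, 9.5) is not intersected at this z (z outside [11, 16.5]); Taking the union: only the r=5 cylinder at (1, 11) is present, so the union is just that shape — area = 76.54 mm²; (rotated 60° about Z; rotation is an isometry so areas/perimeters/island counts are preserved). Checking containment: at z = 23 the cross-section extends beyond the z = 1.4 cross-section by about 28.47 mm².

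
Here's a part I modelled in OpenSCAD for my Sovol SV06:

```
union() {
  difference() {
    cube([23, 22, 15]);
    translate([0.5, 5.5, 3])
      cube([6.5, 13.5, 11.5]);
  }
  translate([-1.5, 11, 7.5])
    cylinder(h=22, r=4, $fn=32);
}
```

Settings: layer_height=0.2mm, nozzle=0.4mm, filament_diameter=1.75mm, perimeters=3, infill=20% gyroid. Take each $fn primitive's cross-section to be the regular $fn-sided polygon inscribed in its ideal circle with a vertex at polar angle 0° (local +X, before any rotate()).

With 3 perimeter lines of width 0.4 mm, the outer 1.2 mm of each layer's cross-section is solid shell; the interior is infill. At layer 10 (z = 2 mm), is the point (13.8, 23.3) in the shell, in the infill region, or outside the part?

At z = 2 mm: the 23×22 cube contributes its full rectangle; the cube at (0.5, 5.5) is absent (z outside [3, 14.5]); Taking the first minus the rest: none of the subtracted shapes is present at this height, so the 23×22 cube is unchanged — 1 connected region; the cylinder at (-1.5, 11) does not reach this height (z outside [7.5, 29.5]); Merging all regions: only the result so far is present, so the union is just that shape — 1 connected region. Overall, the cross-section is a single solid region. The nearest boundary edge runs (23.00, 22.00)→(0.00, 22.00); distance from the point to it = 1.30 mm. The point is not inside any of the regions above, so it lies outside the cross-section (1.30 mm from the nearest boundary).

outside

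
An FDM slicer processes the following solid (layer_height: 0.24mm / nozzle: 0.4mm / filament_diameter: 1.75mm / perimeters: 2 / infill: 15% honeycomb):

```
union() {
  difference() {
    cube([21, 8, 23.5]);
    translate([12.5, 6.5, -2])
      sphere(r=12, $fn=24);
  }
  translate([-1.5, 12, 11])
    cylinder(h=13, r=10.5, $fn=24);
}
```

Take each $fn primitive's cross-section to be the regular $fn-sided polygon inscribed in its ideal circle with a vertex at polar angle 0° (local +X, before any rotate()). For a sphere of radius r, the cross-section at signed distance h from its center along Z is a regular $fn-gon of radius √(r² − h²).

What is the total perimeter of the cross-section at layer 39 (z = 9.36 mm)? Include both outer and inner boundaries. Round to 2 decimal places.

66.16 mm

At z = 9.36 mm: the cube is present — its section is the full 21×8 rectangle (perimeter 58.00 mm); the sphere at (12.5, 6.5): section is a regular 24-gon, circumradius = √(r²−h²) = √(12²−11.36²) = 3.867 (perimeter = 2·24·3.867·sin(180°/24) = 24.23 mm); Subtracting the remaining from the first: starting from the 21×8 cube, the r=12 sphere at (12.5, 6.5) partially overlaps it — only the 34.45 mm² overlap (of its 46.43 mm²) is removed, clipping the outline — boundary = 66.16 mm; the cylinder at (-1.5, 12) is absent (z outside [11, 24]); Taking the union: only the result so far is present, so the union is just that shape — boundary = 66.16 mm. Overall, the cross-section is a single solid region. Total boundary length (outer) = 66.16 mm.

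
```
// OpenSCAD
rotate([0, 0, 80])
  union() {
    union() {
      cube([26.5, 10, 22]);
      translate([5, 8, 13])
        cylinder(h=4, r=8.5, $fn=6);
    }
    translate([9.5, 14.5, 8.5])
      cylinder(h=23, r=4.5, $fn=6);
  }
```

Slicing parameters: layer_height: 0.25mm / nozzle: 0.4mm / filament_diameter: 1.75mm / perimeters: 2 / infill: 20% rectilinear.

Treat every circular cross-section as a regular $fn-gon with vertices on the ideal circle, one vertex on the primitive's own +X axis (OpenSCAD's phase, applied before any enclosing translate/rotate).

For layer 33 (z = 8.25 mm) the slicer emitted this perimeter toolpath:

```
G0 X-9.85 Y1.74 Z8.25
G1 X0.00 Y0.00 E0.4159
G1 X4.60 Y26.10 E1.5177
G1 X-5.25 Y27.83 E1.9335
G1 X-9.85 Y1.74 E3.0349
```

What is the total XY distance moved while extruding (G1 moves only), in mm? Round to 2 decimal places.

73.00 mm

Sum the Euclidean lengths of each G1 segment: total = 73.00 mm.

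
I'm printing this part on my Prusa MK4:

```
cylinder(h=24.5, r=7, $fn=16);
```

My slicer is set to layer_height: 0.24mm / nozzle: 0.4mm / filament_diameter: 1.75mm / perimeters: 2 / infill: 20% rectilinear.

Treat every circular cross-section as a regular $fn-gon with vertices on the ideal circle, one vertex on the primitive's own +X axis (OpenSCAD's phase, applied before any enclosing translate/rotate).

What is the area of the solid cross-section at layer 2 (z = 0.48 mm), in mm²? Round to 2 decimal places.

At z = 0.48 mm: the r=7 cylinder contributes a regular 16-gon of circumradius 7 (area = (16/2)·7.000²·sin(360°/16) = 150.01 mm²). Overall, the cross-section is a single solid region. Net area = 150.01 mm².

150.01 mm²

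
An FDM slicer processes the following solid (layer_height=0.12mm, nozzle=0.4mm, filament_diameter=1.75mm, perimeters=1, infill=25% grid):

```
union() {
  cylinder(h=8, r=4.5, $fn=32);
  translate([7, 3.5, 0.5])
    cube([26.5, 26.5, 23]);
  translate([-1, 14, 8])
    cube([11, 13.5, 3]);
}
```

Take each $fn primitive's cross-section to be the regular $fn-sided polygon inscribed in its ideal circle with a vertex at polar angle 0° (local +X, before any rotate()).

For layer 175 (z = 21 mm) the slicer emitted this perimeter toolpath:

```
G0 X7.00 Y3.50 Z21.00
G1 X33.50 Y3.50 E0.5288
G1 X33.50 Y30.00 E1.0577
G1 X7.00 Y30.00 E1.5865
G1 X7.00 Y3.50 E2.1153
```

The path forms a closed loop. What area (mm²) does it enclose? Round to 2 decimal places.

Apply the shoelace formula to the sequence of (X, Y) vertices; enclosed area = 702.25 mm².

702.25 mm²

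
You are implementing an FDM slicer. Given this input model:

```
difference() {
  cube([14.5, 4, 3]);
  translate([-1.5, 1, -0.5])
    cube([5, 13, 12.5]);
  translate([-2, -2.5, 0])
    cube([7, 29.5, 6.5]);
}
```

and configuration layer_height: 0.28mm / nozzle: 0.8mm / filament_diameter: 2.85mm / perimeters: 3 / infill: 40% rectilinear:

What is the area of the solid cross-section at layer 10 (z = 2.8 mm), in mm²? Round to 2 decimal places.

38.00 mm²

At z = 2.8 mm: the cube (footprint 14.5×4) is included at this height (area 58.00 mm²); the cube at (-1.5, 1) is present — its section is the full 5×13 rectangle (area 65.00 mm²); the cube at (-2, -2.5) is present — its section is the full 7×29.5 rectangle (area 206.50 mm²); Subtracting the remaining from the first: starting from the 14.5×4 cube (58.00 mm²), the 5×13 cube at (-1.5, 1) partially overlaps it — only the 10.50 mm² overlap (of its 65.00 mm²) is removed, clipping the outline; the 7×29.5 cube at (-2, -2.5) partially overlaps it — only the 9.50 mm² overlap (of its 206.50 mm²) is removed, clipping the outline — area = 38.00 mm². Overall, the cross-section is a single solid region. Net area = 38.00 mm².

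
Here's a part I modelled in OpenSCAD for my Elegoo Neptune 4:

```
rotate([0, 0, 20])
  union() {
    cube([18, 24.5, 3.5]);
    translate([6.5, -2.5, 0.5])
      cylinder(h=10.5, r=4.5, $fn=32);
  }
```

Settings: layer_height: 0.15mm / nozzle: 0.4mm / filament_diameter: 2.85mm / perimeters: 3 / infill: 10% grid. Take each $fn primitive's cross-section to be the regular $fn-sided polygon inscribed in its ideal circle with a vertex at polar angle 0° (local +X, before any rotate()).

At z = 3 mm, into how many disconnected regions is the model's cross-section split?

At z = 3 mm: the cube is present — its section is the full 18×24.5 rectangle; the r=4.5 cylinder at (6.5, -2.5) gives a regular 32-gon of circumradius 4.5 (constant along its height); Merging all regions: the regions partially overlap (shared area 10.40 mm²), so overlapping operands fuse into one piece — 1 connected region; (whole slice rotated 20° about Z — lengths, areas and connectivity unchanged). The result has 1 disconnected region.

1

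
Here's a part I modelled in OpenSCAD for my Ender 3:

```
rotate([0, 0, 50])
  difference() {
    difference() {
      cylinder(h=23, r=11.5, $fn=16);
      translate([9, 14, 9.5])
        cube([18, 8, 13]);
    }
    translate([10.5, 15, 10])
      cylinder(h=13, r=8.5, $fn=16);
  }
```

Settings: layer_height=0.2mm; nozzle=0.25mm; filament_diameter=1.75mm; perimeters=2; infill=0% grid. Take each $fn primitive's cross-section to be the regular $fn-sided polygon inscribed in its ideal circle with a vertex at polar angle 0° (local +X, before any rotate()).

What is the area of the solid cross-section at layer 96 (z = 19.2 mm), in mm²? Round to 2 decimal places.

397.80 mm²

At z = 19.2 mm: the r=11.5 cylinder gives a regular 16-gon of circumradius 11.5 (constant along its height) (area = (16/2)·11.500²·sin(360°/16) = 404.88 mm²); the 18×8 cube at (9, 14) contributes its full rectangle (area 144.00 mm²); Subtracting the remaining from the first: starting from the r=11.5 cylinder (404.88 mm²), the 18×8 cube at (9, 14) misses the remaining region (no effect) — area = 404.88 mm²; the cylinder at (10.5, 15): section is a regular 16-gon, circumradius r=8.5 (area = (16/2)·8.500²·sin(360°/16) = 221.19 mm²); After the difference (first − rest): starting from that combined region (404.88 mm²), the r=8.5 cylinder at (10.5, 15) partially overlaps it — only the 7.08 mm² overlap (of its 221.19 mm²) is removed, clipping the outline — area = 397.80 mm²; (whole slice rotated 50° about Z — lengths, areas and connectivity unchanged). Overall, the cross-section is a single solid region. Net area = 397.80 mm².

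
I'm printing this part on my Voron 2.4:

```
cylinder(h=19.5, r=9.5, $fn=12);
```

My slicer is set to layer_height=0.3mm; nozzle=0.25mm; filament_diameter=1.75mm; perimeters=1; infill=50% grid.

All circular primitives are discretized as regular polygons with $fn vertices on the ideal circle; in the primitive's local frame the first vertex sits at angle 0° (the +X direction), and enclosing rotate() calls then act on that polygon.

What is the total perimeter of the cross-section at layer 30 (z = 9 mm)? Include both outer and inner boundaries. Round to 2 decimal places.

59.01 mm

At z = 9 mm: the r=9.5 cylinder contributes a regular 12-gon of circumradius 9.5 (perimeter = 2·12·9.500·sin(180°/12) = 59.01 mm). Overall, the cross-section is a single solid region. Total boundary length (outer) = 59.01 mm.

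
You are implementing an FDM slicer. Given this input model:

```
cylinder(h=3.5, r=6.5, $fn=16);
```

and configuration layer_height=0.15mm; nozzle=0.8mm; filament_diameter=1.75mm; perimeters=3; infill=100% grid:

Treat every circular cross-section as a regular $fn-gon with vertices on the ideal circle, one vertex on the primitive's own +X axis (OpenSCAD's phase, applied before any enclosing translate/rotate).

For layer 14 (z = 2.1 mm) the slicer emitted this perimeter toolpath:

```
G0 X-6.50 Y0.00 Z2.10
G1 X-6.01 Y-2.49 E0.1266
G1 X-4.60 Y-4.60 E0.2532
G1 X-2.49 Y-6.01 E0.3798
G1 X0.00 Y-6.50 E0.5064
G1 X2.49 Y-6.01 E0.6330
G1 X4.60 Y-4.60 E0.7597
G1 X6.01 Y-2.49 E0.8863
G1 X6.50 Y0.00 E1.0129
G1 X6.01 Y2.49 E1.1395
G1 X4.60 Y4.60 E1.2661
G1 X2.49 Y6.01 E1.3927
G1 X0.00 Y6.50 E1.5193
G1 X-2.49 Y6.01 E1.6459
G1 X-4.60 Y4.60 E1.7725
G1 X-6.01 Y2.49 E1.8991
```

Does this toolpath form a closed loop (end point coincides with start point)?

no

Start point (G0): (-6.50, 0.00). End point (last G1): the path does not return to the start — open.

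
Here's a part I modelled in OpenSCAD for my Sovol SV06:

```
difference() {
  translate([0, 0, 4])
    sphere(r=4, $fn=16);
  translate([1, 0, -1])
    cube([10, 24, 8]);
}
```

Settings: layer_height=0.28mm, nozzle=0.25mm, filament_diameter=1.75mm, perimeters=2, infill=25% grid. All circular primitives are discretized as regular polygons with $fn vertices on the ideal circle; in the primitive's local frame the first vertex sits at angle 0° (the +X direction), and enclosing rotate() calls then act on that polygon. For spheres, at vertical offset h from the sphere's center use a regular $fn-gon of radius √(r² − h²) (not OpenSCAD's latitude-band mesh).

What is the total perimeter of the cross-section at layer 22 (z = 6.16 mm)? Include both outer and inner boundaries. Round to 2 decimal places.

22.32 mm

At z = 6.16 mm: the sphere: section is a regular 16-gon, circumradius = √(r²−h²) = √(4²−2.16²) = 3.367 (perimeter = 2·16·3.367·sin(180°/16) = 21.02 mm); the cube at (1, 0) is present — its section is the full 10×24 rectangle (perimeter 68.00 mm); Subtracting the remaining from the first: starting from the r=4 sphere, the 10×24 cube at (1, 0) partially overlaps it — only the 5.41 mm² overlap (of its 240.00 mm²) is removed, clipping the outline — boundary = 22.32 mm. Overall, the cross-section is a single solid region. Total boundary length (outer) = 22.32 mm.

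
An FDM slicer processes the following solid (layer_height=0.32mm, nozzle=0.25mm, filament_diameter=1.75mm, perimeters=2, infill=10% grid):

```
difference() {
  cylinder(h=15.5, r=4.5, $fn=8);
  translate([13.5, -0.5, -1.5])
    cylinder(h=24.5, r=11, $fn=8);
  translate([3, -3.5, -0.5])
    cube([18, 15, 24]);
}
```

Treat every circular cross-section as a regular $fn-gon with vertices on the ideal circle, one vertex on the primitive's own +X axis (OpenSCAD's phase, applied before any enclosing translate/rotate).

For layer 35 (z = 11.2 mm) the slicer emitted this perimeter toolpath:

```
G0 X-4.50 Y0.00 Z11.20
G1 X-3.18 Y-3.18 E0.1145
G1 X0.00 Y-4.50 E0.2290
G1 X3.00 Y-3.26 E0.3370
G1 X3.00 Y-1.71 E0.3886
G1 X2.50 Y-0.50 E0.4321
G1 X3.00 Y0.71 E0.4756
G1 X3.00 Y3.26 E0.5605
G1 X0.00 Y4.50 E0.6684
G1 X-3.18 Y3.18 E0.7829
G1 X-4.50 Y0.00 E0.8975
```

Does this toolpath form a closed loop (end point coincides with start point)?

yes

Start point (G0): (-4.50, 0.00). End point (last G1): the path returns to the start — closed.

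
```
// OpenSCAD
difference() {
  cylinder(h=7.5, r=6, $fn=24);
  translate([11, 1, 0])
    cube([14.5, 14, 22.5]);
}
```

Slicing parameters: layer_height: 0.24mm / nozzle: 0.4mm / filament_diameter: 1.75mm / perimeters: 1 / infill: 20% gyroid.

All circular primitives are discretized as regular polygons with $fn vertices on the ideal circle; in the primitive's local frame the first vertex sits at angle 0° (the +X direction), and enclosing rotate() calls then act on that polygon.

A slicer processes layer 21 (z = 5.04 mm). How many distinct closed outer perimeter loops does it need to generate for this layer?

At z = 5.04 mm: the r=6 cylinder contributes a regular 24-gon of circumradius 6; the 14.5×14 cube at (11, 1) contributes its full rectangle; Subtracting the remaining from the first: starting from the r=6 cylinder, the 14.5×14 cube at (11, 1) misses the remaining region (no effect) — 1 connected region. The result has 1 disconnected region.

1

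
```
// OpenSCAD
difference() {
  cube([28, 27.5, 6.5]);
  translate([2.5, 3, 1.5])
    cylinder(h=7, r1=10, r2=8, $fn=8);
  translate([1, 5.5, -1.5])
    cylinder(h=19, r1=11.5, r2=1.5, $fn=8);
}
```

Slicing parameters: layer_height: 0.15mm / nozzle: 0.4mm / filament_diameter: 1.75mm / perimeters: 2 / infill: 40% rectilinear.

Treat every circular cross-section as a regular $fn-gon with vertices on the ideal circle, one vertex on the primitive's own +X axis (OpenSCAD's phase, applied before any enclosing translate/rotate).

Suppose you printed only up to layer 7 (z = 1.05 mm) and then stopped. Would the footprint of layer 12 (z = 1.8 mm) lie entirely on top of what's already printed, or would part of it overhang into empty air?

Compare the two slices. At z = 1.05: the cube (footprint 28×27.5) is included at this height (area 770.00 mm²); the cone at (2.5, 3) is not intersected at this z (z outside [1.5, 8.5]); the cone at (1, 5.5) contributes a regular 8-gon of circumradius 10.158 (interpolated between r1=11.5 and r2=1.5 at t=0.134) (area = (8/2)·10.158²·sin(360°/8) = 291.85 mm²); After the difference (first − rest): starting from the 28×27.5 cube (770.00 mm²), the cone at (1, 5.5) partially overlaps it — only the 138.02 mm² overlap (of its 291.85 mm²) is removed, clipping the outline — area = 631.98 mm². At z = 1.8: the cube (footprint 28×27.5) is included at this height (area 770.00 mm²); the cone at (2.5, 3): at t=0.043 of its height the radius interpolates to r₁+(r₂−r₁)t = 9.914, giving a regular 8-gon of that circumradius (area = (8/2)·9.914²·sin(360°/8) = 278.01 mm²); the cone at (1, 5.5) contributes a regular 8-gon of circumradius 9.763 (interpolated between r1=11.5 and r2=1.5 at t=0.174) (area = (8/2)·9.763²·sin(360°/8) = 269.60 mm²); Subtracting the remaining from the first: starting from the 28×27.5 cube (770.00 mm²), the cone at (2.5, 3) partially overlaps it — only the 128.37 mm² overlap (of its 278.01 mm²) is removed, clipping the outline; the cone at (1, 5.5) partially overlaps it — only the 16.57 mm² overlap (of its 269.60 mm²) is removed, clipping the outline — area = 625.05 mm². Checking containment: at z = 1.8 the cross-section extends beyond the z = 1.05 cross-section by about 4.09 mm².

part overhangs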